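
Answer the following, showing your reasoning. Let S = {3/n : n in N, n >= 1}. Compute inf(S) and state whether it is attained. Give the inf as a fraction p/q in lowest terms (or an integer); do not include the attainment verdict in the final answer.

Analysis:
- Values: 3, 3/2, 1, 3/4, ... strictly decreasing.
- The maximum is 3 (n=1); sup = 3 (attained).
- The set is bounded below by 0; 3/n -> 0 so 0 is the greatest lower bound.
- 0 is not in the set, so inf = 0 is not attained.
Conclusion: inf(S) = 0, not attained in S.

0


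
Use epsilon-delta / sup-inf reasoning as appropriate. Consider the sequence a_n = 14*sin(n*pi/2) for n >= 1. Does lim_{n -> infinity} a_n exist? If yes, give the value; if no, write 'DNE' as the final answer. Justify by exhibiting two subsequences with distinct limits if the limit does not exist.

Examine the behaviour of a_n along subsequences.
a_{4k+1} = 14*sin(pi/2 + 2k*pi) = 14 -> 14. a_{4k+3} = 14*sin(3pi/2 + 2k*pi) = -14 -> -14.
Since these two subsequential limits are 14 and -14, distinct, the full sequence cannot converge (a convergent sequence has all subsequences tending to the same limit). So lim a_n does not exist.

DNE


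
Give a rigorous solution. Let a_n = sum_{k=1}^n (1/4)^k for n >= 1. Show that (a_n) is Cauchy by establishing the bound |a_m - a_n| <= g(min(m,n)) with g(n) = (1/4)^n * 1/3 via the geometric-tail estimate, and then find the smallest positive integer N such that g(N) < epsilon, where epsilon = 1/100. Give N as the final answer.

For m > n >= 1: |a_m - a_n| = sum_{k=n+1}^m (1/4)^k < sum_{k=n+1}^infinity (1/4)^k = (1/4)^(n+1) / (1 - 1/4) = (1/4)^n * (1/4) * (4/3) = (1/4)^n * 1/3.
So g(n) = (1/4)^n / 3. Since g(n) -> 0, (a_n) is Cauchy.
Now solve g(N) < 1/100: (1/4)^N / 3 < 1/100 <=> 4^N > 1 / (3 * 1/100) = 100/3.
Check powers of 4: 4^2 = 16 <= 100/3, 4^3 = 64 > 100/3.
So the smallest such N is 3. Check: g(3) = 1/(3 * 64) = 1/192 < 1/100.

3


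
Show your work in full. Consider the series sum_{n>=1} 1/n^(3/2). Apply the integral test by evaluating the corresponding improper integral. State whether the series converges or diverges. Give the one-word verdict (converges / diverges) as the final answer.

Let f(x) = x^(-3/2). Then f is positive, continuous, and decreasing on [1, infinity), so the integral test applies.
Compute the improper integral int_{1}^infinity f(x) dx:
  antiderivative F(x) = -2/sqrt(x).
  As x -> infinity, F(x) -> 0 (since p = 3/2 > 1).
  So int = F(infinity) - F(1) = 0 - (-2) = 2.
  Finite, so by the integral test, the series converges.

converges


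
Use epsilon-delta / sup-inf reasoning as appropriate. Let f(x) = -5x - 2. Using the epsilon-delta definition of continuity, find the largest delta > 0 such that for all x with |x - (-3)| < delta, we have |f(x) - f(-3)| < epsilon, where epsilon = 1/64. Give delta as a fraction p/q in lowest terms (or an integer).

We compute f(-3) = -5*(-3) - 2 = 13.
|f(x) - f(-3)| = |-5x - 2 - (13)| = |-5(x - (-3))| = 5|x - (-3)|.
We need 5|x - (-3)| < 1/64, i.e. |x - (-3)| < 1/64 / 5 = 1/320.
So any delta <= 1/320 works. Conversely, if delta > 1/320, then x = -3 + 1/320 satisfies |x - (-3)| = 1/320 < delta but |f(x) - f(-3)| = 5 * 1/320 = 1/64, which is not < 1/64; so no larger delta works.
Hence the largest such delta is 1/320.

1/320


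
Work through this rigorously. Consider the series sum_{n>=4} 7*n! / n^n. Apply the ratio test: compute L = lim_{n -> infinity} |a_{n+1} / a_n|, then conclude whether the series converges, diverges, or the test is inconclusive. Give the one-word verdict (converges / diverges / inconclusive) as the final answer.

Let a_n denote the general term. Form the ratio a_{n+1}/a_n and simplify:
a_{n+1}/a_n = (n/(n + 1))^n
Take the limit as n -> infinity: L = exp(-1).
Since L = exp(-1) < 1, the ratio test implies the series converges.

converges


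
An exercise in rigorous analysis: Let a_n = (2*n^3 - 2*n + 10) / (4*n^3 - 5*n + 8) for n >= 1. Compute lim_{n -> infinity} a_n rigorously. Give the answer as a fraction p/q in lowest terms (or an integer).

Divide numerator and denominator by n^3, the highest power:
numerator / n^3 = 2 - 2/n^2 + 10/n^3
denominator / n^3 = 4 - 5/n^2 + 8/n^3
As n -> infinity, all terms of the form c/n^k (k >= 1) tend to 0.
So numerator / n^3 -> 2 and denominator / n^3 -> 4.
Therefore lim a_n = 1/2.

1/2


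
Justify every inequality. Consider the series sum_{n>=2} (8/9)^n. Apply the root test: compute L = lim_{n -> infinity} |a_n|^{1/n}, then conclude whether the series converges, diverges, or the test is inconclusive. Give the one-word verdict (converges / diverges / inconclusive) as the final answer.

Let a_n denote the general term. Form |a_n|^(1/n) and simplify:
|a_n|^(1/n) = 8/9
Take the limit as n -> infinity: L = 8/9.
Since L = 8/9 < 1, the root test implies convergence.

converges


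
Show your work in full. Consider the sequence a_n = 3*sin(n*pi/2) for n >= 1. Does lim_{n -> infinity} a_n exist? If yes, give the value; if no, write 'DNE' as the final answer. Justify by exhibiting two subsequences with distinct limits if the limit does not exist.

Examine the behaviour of a_n along subsequences.
a_{4k+1} = 3*sin(pi/2 + 2k*pi) = 3 -> 3. a_{4k+3} = 3*sin(3pi/2 + 2k*pi) = -3 -> -3.
Since these two subsequential limits are 3 and -3, distinct, the full sequence cannot converge (a convergent sequence has all subsequences tending to the same limit). So lim a_n does not exist.

DNE


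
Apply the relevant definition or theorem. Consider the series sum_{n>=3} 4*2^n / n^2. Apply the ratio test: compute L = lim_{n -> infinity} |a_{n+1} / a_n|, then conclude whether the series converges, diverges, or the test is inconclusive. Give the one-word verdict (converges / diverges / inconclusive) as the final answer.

Let a_n denote the general term. Form the ratio a_{n+1}/a_n and simplify:
a_{n+1}/a_n = 2*n^2/(n + 1)^2
Take the limit as n -> infinity: L = 2.
Since L = 2 > 1 (or L = infinity), the ratio test implies the series diverges.

diverges


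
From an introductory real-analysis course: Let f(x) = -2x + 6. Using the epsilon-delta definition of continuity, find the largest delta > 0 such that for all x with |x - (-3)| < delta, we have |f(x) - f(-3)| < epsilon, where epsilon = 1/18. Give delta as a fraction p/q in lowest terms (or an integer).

We compute f(-3) = -2*(-3) + 6 = 12.
|f(x) - f(-3)| = |-2x + 6 - (12)| = |-2(x - (-3))| = 2|x - (-3)|.
We need 2|x - (-3)| < 1/18, i.e. |x - (-3)| < 1/18 / 2 = 1/36.
So any delta <= 1/36 works. Conversely, if delta > 1/36, then x = -3 + 1/36 satisfies |x - (-3)| = 1/36 < delta but |f(x) - f(-3)| = 2 * 1/36 = 1/18, which is not < 1/18; so no larger delta works.
Hence the largest such delta is 1/36.

1/36


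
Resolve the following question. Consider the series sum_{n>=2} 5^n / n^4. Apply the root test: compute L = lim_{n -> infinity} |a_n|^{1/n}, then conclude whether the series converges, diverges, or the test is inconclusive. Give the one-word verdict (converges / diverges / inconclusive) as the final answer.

Let a_n denote the general term. Form |a_n|^(1/n) and simplify:
|a_n|^(1/n) = 5/n^(4/n)
Take the limit as n -> infinity: L = 5.
Since L = 5 > 1, the root test implies divergence.

diverges


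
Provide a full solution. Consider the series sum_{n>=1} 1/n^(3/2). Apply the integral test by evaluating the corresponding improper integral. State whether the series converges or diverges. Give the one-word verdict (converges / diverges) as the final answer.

Let f(x) = x^(-3/2). Then f is positive, continuous, and decreasing on [1, infinity), so the integral test applies.
Compute the improper integral int_{1}^infinity f(x) dx:
  antiderivative F(x) = -2/sqrt(x).
  As x -> infinity, F(x) -> 0 (since p = 3/2 > 1).
  So int = F(infinity) - F(1) = 0 - (-2) = 2.
  Finite, so by the integral test, the series converges.

converges


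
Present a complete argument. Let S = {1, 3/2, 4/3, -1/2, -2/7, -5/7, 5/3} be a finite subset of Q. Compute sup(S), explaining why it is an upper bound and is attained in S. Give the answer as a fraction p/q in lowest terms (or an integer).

S is finite, so sup(S) = max(S).
Sorted decreasing:
5/3, 3/2, 4/3, 1, -2/7, -1/2, -5/7
The extremum is 5/3.
For every x in S, x <= 5/3. And 5/3 is in S, so it is attained.
Therefore sup(S) = 5/3.

5/3


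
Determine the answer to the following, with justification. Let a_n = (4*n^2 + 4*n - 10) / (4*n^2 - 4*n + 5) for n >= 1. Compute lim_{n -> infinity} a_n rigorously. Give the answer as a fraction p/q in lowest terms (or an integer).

Divide numerator and denominator by n^2, the highest power:
numerator / n^2 = 4 + 4/n - 10/n^2
denominator / n^2 = 4 - 4/n + 5/n^2
As n -> infinity, all terms of the form c/n^k (k >= 1) tend to 0.
So numerator / n^2 -> 4 and denominator / n^2 -> 4.
Therefore lim a_n = 1.

1


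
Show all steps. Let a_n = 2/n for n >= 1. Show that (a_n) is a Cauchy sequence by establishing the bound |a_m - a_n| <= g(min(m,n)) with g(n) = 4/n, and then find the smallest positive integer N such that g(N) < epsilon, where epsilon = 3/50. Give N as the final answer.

For any m, n >= 1, by the triangle inequality:
|a_m - a_n| = |2/m - 2/n| <= 2*1/m + 2*1/n <= 4/min(m,n).
So g(n) = 4/n bounds the Cauchy difference. Since g(n) -> 0, (a_n) is Cauchy.
Now solve g(N) < 3/50: 4/N < 3/50 <=> N > 4 / (3/50) = 200/3.
The smallest integer strictly greater than 200/3 is N = 67.
Check: g(67) = 4/67 = 4/67 < 3/50; g(66) = 2/33 >= 3/50. So N = 67.

67


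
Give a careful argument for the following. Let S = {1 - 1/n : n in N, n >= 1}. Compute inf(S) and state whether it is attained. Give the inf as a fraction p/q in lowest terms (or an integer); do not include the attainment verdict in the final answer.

Analysis:
- Values: 0, 1/2, 2/3, 3/4, ... strictly increasing.
- Minimum is 0 (n=1); inf = 0 (attained).
- 1 - 1/n -> 1 from below; sup = 1, not attained.
Conclusion: inf(S) = 0, attained in S.

0


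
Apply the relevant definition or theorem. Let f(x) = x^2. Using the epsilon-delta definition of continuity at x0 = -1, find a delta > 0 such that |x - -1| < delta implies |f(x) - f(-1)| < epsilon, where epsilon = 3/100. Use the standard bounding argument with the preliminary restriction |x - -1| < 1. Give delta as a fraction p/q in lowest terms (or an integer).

Factor: |x^2 - (-1)^2| = |x - -1| * |x + -1|.
Impose |x - -1| < 1 first. Then |x + -1| = |(x - -1) + 2*(-1)| <= |x - -1| + 2*|-1| < 1 + 2 = 3.
So |x^2 - (-1)^2| < delta * 3.
We need delta * 3 <= 3/100, i.e. delta <= 3/100/3 = 1/100.
Since 1/100 < 1, this is tighter than 1; take delta = 1/100.
So delta = 1/100 works.

1/100


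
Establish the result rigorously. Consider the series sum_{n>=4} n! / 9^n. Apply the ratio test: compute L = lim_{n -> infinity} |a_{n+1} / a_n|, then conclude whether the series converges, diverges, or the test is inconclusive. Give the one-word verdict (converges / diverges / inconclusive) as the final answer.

Let a_n denote the general term. Form the ratio a_{n+1}/a_n and simplify:
a_{n+1}/a_n = n/9 + 1/9
Take the limit as n -> infinity: L = infinity.
Since L = infinity > 1 (or L = infinity), the ratio test implies the series diverges.

diverges


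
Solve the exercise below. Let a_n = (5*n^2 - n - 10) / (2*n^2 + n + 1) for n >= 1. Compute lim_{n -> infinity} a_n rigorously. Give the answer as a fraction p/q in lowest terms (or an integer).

Divide numerator and denominator by n^2, the highest power:
numerator / n^2 = 5 - 1/n - 10/n^2
denominator / n^2 = 2 + 1/n + n^(-2)
As n -> infinity, all terms of the form c/n^k (k >= 1) tend to 0.
So numerator / n^2 -> 5 and denominator / n^2 -> 2.
Therefore lim a_n = 5/2.

5/2


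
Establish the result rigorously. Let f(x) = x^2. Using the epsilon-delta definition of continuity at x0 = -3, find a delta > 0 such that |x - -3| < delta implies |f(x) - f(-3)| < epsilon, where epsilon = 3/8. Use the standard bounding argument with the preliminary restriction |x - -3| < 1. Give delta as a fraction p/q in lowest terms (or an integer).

Factor: |x^2 - (-3)^2| = |x - -3| * |x + -3|.
Impose |x - -3| < 1 first. Then |x + -3| = |(x - -3) + 2*(-3)| <= |x - -3| + 2*|-3| < 1 + 6 = 7.
So |x^2 - (-3)^2| < delta * 7.
We need delta * 7 <= 3/8, i.e. delta <= 3/8/7 = 3/56.
Since 3/56 < 1, this is tighter than 1; take delta = 3/56.
So delta = 3/56 works.

3/56


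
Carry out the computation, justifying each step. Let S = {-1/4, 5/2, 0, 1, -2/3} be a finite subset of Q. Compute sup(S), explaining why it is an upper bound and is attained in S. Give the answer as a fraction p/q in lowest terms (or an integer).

S is finite, so sup(S) = max(S).
Sorted decreasing:
5/2, 1, 0, -1/4, -2/3
The extremum is 5/2.
For every x in S, x <= 5/2. And 5/2 is in S, so it is attained.
Therefore sup(S) = 5/2.

5/2


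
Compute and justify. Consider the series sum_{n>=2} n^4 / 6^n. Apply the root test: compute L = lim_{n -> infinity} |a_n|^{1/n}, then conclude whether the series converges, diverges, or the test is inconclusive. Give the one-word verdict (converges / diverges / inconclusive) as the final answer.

Let a_n denote the general term. Form |a_n|^(1/n) and simplify:
|a_n|^(1/n) = n^(4/n)/6
Take the limit as n -> infinity: L = 1/6.
Since L = 1/6 < 1, the root test implies convergence.

converges


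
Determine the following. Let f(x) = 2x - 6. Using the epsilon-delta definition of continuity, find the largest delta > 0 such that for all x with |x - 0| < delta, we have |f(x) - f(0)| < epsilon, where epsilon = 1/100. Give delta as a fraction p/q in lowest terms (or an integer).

We compute f(0) = 2*(0) - 6 = -6.
|f(x) - f(0)| = |2x - 6 - (-6)| = |2(x - 0)| = 2|x - 0|.
We need 2|x - 0| < 1/100, i.e. |x - 0| < 1/100 / 2 = 1/200.
So any delta <= 1/200 works. Conversely, if delta > 1/200, then x = 0 + 1/200 satisfies |x - 0| = 1/200 < delta but |f(x) - f(0)| = 2 * 1/200 = 1/100, which is not < 1/100; so no larger delta works.
Hence the largest such delta is 1/200.

1/200


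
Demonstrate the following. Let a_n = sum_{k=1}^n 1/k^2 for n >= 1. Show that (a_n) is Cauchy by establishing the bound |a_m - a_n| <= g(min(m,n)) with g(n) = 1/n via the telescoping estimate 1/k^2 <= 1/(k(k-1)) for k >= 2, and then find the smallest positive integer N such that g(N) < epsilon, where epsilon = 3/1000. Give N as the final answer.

For m > n >= 1: |a_m - a_n| = sum_{k=n+1}^m 1/k^2.
Use 1/k^2 <= 1/(k(k-1)) = 1/(k-1) - 1/k for k >= 2:
sum_{k=n+1}^m 1/k^2 <= sum_{k=n+1}^m (1/(k-1) - 1/k) = 1/n - 1/m <= 1/n.
By symmetry the same bound holds with n,m swapped, so |a_m - a_n| <= 1/min(m,n) = g(min(m,n)). Since g(n) -> 0, (a_n) is Cauchy.
Now solve g(N) < 3/1000: 1/N < 3/1000 <=> N > 1/(3/1000) = 1000/3.
The smallest integer strictly greater than 1000/3 is N = 334.
Check: g(334) = 1/334 < 3/1000; g(333) = 1/333 >= 3/1000. So N = 334.

334


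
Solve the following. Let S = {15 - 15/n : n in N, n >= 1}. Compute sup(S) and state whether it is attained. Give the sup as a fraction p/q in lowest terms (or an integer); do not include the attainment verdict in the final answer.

Analysis:
- Values: 0, 15/2, 10, 45/4, ... strictly increasing.
- Minimum is 0 (n=1); inf = 0 (attained).
- 15 - 15/n -> 15 from below; sup = 15, not attained.
Conclusion: sup(S) = 15, not attained in S.

15


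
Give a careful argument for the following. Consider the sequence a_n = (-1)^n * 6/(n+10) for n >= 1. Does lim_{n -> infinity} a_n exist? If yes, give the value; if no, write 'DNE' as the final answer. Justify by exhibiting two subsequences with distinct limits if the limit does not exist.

Examine the behaviour of a_n along subsequences.
Even-n subsequence a_{2k} = 6/(2k+10) -> 0. Odd-n subsequence a_{2k+1} = -6/(2k+11) -> 0. Both tend to 0, which suggests the limit is 0; verify directly.
|a_n - 0| = 6/(n+10) < 6/n for every n >= 1.
Given epsilon > 0, choose a positive integer N > 6/epsilon. Then for all n >= N, |a_n| < 6/n <= 6/N < epsilon.
So by the definition of the limit, lim a_n exists and equals 0.

0


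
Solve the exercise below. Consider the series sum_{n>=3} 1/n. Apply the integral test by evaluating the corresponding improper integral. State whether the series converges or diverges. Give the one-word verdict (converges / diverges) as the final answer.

Let f(x) = 1/x. Then f is positive, continuous, and decreasing on [3, infinity), so the integral test applies.
Compute the improper integral int_{3}^infinity f(x) dx:
  antiderivative F(x) = log(x).
  As x -> infinity, log(x) -> infinity.
  So int = infinity - log(3) = infinity. By the integral test, the series diverges.

diverges


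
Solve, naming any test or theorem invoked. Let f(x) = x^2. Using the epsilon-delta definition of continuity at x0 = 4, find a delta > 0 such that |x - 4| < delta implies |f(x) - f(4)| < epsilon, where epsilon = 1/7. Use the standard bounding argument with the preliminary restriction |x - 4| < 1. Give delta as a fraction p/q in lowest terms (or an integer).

Factor: |x^2 - (4)^2| = |x - 4| * |x + 4|.
Impose |x - 4| < 1 first. Then |x + 4| = |(x - 4) + 2*(4)| <= |x - 4| + 2*|4| < 1 + 8 = 9.
So |x^2 - (4)^2| < delta * 9.
We need delta * 9 <= 1/7, i.e. delta <= 1/7/9 = 1/63.
Since 1/63 < 1, this is tighter than 1; take delta = 1/63.
So delta = 1/63 works.

1/63


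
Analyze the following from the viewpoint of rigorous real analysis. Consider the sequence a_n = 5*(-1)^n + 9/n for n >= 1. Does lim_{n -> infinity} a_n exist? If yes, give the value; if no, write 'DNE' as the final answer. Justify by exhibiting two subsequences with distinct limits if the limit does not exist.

Examine the behaviour of a_n along subsequences.
a_{2k} = 5 + 9/(2k) -> 5. a_{2k+1} = -5 + 9/(2k+1) -> -5.
Since these two subsequential limits are 5 and -5, distinct, the full sequence cannot converge (a convergent sequence has all subsequences tending to the same limit). So lim a_n does not exist.

DNE


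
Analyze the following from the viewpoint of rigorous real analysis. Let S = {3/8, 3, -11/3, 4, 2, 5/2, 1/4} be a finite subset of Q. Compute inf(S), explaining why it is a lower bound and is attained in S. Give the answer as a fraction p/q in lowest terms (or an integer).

S is finite, so inf(S) = min(S).
Sorted increasing:
-11/3, 1/4, 3/8, 2, 5/2, 3, 4
The extremum is -11/3.
For every x in S, x >= -11/3. And -11/3 is in S, so it is attained.
Therefore inf(S) = -11/3.

-11/3


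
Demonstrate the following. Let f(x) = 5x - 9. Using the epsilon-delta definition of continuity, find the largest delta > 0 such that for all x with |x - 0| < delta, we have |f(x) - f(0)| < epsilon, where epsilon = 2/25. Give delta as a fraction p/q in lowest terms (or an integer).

We compute f(0) = 5*(0) - 9 = -9.
|f(x) - f(0)| = |5x - 9 - (-9)| = |5(x - 0)| = 5|x - 0|.
We need 5|x - 0| < 2/25, i.e. |x - 0| < 2/25 / 5 = 2/125.
So any delta <= 2/125 works. Conversely, if delta > 2/125, then x = 0 + 2/125 satisfies |x - 0| = 2/125 < delta but |f(x) - f(0)| = 5 * 2/125 = 2/25, which is not < 2/25; so no larger delta works.
Hence the largest such delta is 2/125.

2/125


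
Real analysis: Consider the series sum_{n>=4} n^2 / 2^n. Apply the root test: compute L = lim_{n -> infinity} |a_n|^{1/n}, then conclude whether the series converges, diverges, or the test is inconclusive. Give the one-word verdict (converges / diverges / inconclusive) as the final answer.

Let a_n denote the general term. Form |a_n|^(1/n) and simplify:
|a_n|^(1/n) = n^(2/n)/2
Take the limit as n -> infinity: L = 1/2.
Since L = 1/2 < 1, the root test implies convergence.

converges


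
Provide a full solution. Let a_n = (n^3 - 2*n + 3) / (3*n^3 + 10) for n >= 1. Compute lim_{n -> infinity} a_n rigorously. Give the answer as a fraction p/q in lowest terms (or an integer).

Divide numerator and denominator by n^3, the highest power:
numerator / n^3 = 1 - 2/n^2 + 3/n^3
denominator / n^3 = 3 + 10/n^3
As n -> infinity, all terms of the form c/n^k (k >= 1) tend to 0.
So numerator / n^3 -> 1 and denominator / n^3 -> 3.
Therefore lim a_n = 1/3.

1/3


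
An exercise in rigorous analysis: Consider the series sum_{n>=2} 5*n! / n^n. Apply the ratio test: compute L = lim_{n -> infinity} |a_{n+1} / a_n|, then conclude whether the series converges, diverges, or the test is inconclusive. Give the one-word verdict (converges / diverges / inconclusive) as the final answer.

Let a_n denote the general term. Form the ratio a_{n+1}/a_n and simplify:
a_{n+1}/a_n = (n/(n + 1))^n
Take the limit as n -> infinity: L = exp(-1).
Since L = exp(-1) < 1, the ratio test implies the series converges.

converges


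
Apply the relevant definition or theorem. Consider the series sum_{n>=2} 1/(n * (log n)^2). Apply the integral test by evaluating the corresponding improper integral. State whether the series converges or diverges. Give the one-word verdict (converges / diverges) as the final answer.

Let f(x) = 1/(x*log(x)^2). Then f is positive, continuous, and decreasing on [2, infinity), so the integral test applies.
Compute the improper integral int_{2}^infinity f(x) dx:
  antiderivative F(x) = -1/log(x).
  F(x) -> 0 as x -> infinity.  int = 0 - F(2) = 1/log(2) < infinity. By the integral test, the series converges.

converges


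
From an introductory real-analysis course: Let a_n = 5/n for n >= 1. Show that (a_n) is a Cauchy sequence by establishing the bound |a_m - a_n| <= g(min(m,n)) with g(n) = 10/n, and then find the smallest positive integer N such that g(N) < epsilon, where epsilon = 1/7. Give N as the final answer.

For any m, n >= 1, by the triangle inequality:
|a_m - a_n| = |5/m - 5/n| <= 5*1/m + 5*1/n <= 10/min(m,n).
So g(n) = 10/n bounds the Cauchy difference. Since g(n) -> 0, (a_n) is Cauchy.
Now solve g(N) < 1/7: 10/N < 1/7 <=> N > 10 / (1/7) = 70.
The smallest integer strictly greater than 70 is N = 71.
Check: g(71) = 10/71 = 10/71 < 1/7; g(70) = 1/7 >= 1/7. So N = 71.

71


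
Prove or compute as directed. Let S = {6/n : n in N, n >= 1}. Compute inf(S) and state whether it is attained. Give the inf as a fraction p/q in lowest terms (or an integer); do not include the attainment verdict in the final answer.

Analysis:
- Values: 6, 3, 2, 3/2, ... strictly decreasing.
- The maximum is 6 (n=1); sup = 6 (attained).
- The set is bounded below by 0; 6/n -> 0 so 0 is the greatest lower bound.
- 0 is not in the set, so inf = 0 is not attained.
Conclusion: inf(S) = 0, not attained in S.

0


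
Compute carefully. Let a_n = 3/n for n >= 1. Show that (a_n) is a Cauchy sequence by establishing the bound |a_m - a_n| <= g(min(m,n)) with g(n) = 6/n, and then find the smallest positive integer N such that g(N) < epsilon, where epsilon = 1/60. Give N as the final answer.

For any m, n >= 1, by the triangle inequality:
|a_m - a_n| = |3/m - 3/n| <= 3*1/m + 3*1/n <= 6/min(m,n).
So g(n) = 6/n bounds the Cauchy difference. Since g(n) -> 0, (a_n) is Cauchy.
Now solve g(N) < 1/60: 6/N < 1/60 <=> N > 6 / (1/60) = 360.
The smallest integer strictly greater than 360 is N = 361.
Check: g(361) = 6/361 = 6/361 < 1/60; g(360) = 1/60 >= 1/60. So N = 361.

361


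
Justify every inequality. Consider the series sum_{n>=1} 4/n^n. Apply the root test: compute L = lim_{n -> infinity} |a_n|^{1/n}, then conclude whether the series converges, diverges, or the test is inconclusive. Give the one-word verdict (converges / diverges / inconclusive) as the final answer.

Let a_n denote the general term. Form |a_n|^(1/n) and simplify:
|a_n|^(1/n) = 2^(2/n)/n
Take the limit as n -> infinity: L = 0.
Since L = 0 < 1, the root test implies convergence.

converges


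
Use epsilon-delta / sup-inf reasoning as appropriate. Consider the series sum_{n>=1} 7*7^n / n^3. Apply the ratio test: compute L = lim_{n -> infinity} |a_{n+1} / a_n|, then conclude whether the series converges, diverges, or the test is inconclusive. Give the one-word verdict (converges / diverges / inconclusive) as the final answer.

Let a_n denote the general term. Form the ratio a_{n+1}/a_n and simplify:
a_{n+1}/a_n = 7*n^3/(n + 1)^3
Take the limit as n -> infinity: L = 7.
Since L = 7 > 1 (or L = infinity), the ratio test implies the series diverges.

diverges


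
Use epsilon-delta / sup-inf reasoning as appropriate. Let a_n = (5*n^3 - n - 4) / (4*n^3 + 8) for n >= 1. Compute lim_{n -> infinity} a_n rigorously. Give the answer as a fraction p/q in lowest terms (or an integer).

Divide numerator and denominator by n^3, the highest power:
numerator / n^3 = 5 - 1/n^2 - 4/n^3
denominator / n^3 = 4 + 8/n^3
As n -> infinity, all terms of the form c/n^k (k >= 1) tend to 0.
So numerator / n^3 -> 5 and denominator / n^3 -> 4.
Therefore lim a_n = 5/4.

5/4


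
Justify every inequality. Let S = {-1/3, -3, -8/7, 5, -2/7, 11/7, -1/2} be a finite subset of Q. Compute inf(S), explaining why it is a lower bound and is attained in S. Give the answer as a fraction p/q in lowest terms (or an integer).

S is finite, so inf(S) = min(S).
Sorted increasing:
-3, -8/7, -1/2, -1/3, -2/7, 11/7, 5
The extremum is -3.
For every x in S, x >= -3. And -3 is in S, so it is attained.
Therefore inf(S) = -3.

-3


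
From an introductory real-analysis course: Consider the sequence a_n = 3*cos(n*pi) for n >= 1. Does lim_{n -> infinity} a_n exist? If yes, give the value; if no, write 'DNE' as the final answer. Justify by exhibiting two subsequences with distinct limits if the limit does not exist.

Examine the behaviour of a_n along subsequences.
cos(n*pi) = (-1)^n, so a_n = 3*(-1)^n. a_{2k} = 3 -> 3. a_{2k+1} = -3 -> -3.
Since these two subsequential limits are 3 and -3, distinct, the full sequence cannot converge (a convergent sequence has all subsequences tending to the same limit). So lim a_n does not exist.

DNE


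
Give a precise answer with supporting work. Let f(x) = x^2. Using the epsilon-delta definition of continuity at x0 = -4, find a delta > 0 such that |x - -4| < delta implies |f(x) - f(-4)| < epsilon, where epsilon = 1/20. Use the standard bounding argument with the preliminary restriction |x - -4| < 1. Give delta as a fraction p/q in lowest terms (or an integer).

Factor: |x^2 - (-4)^2| = |x - -4| * |x + -4|.
Impose |x - -4| < 1 first. Then |x + -4| = |(x - -4) + 2*(-4)| <= |x - -4| + 2*|-4| < 1 + 8 = 9.
So |x^2 - (-4)^2| < delta * 9.
We need delta * 9 <= 1/20, i.e. delta <= 1/20/9 = 1/180.
Since 1/180 < 1, this is tighter than 1; take delta = 1/180.
So delta = 1/180 works.

1/180


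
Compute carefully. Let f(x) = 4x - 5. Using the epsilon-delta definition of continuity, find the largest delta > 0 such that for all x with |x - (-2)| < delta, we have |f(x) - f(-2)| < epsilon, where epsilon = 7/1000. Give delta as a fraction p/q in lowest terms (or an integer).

We compute f(-2) = 4*(-2) - 5 = -13.
|f(x) - f(-2)| = |4x - 5 - (-13)| = |4(x - (-2))| = 4|x - (-2)|.
We need 4|x - (-2)| < 7/1000, i.e. |x - (-2)| < 7/1000 / 4 = 7/4000.
So any delta <= 7/4000 works. Conversely, if delta > 7/4000, then x = -2 + 7/4000 satisfies |x - (-2)| = 7/4000 < delta but |f(x) - f(-2)| = 4 * 7/4000 = 7/1000, which is not < 7/1000; so no larger delta works.
Hence the largest such delta is 7/4000.

7/4000


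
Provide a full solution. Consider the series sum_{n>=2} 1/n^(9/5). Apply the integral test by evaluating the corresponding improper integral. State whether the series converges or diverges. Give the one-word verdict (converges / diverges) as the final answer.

Let f(x) = x^(-9/5). Then f is positive, continuous, and decreasing on [2, infinity), so the integral test applies.
Compute the improper integral int_{2}^infinity f(x) dx:
  antiderivative F(x) = -5/(4*x^(4/5)).
  As x -> infinity, F(x) -> 0 (since p = 9/5 > 1).
  So int = F(infinity) - F(2) = 0 - (-5*2^(1/5)/8) = 5*2^(1/5)/8.
  Finite, so by the integral test, the series converges.

converges


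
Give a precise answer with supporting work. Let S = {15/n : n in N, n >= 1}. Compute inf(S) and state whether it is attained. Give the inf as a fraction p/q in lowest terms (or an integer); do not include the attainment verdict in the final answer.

Analysis:
- Values: 15, 15/2, 5, 15/4, ... strictly decreasing.
- The maximum is 15 (n=1); sup = 15 (attained).
- The set is bounded below by 0; 15/n -> 0 so 0 is the greatest lower bound.
- 0 is not in the set, so inf = 0 is not attained.
Conclusion: inf(S) = 0, not attained in S.

0


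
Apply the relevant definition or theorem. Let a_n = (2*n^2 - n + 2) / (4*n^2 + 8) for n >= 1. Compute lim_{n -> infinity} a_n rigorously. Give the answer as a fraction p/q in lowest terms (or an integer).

Divide numerator and denominator by n^2, the highest power:
numerator / n^2 = 2 - 1/n + 2/n^2
denominator / n^2 = 4 + 8/n^2
As n -> infinity, all terms of the form c/n^k (k >= 1) tend to 0.
So numerator / n^2 -> 2 and denominator / n^2 -> 4.
Therefore lim a_n = 1/2.

1/2


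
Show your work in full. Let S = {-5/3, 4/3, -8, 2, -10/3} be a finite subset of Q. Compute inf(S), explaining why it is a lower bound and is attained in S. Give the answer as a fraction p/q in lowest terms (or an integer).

S is finite, so inf(S) = min(S).
Sorted increasing:
-8, -10/3, -5/3, 4/3, 2
The extremum is -8.
For every x in S, x >= -8. And -8 is in S, so it is attained.
Therefore inf(S) = -8.

-8


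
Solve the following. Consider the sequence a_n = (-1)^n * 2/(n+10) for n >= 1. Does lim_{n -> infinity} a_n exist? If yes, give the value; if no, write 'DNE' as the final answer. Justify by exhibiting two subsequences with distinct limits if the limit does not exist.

Examine the behaviour of a_n along subsequences.
Even-n subsequence a_{2k} = 2/(2k+10) -> 0. Odd-n subsequence a_{2k+1} = -2/(2k+11) -> 0. Both tend to 0, which suggests the limit is 0; verify directly.
|a_n - 0| = 2/(n+10) < 2/n for every n >= 1.
Given epsilon > 0, choose a positive integer N > 2/epsilon. Then for all n >= N, |a_n| < 2/n <= 2/N < epsilon.
So by the definition of the limit, lim a_n exists and equals 0.

0


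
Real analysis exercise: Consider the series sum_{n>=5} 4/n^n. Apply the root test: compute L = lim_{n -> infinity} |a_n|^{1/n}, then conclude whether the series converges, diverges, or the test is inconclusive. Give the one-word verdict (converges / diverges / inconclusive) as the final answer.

Let a_n denote the general term. Form |a_n|^(1/n) and simplify:
|a_n|^(1/n) = 2^(2/n)/n
Take the limit as n -> infinity: L = 0.
Since L = 0 < 1, the root test implies convergence.

converges


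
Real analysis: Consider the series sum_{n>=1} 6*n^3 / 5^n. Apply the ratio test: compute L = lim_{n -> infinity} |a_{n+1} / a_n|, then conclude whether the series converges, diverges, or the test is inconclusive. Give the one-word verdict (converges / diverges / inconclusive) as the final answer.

Let a_n denote the general term. Form the ratio a_{n+1}/a_n and simplify:
a_{n+1}/a_n = (n + 1)^3/(5*n^3)
Take the limit as n -> infinity: L = 1/5.
Since L = 1/5 < 1, the ratio test implies the series converges.

converges


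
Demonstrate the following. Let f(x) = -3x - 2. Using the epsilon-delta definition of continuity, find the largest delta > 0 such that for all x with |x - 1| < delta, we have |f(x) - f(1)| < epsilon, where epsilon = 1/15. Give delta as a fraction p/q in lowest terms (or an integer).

We compute f(1) = -3*(1) - 2 = -5.
|f(x) - f(1)| = |-3x - 2 - (-5)| = |-3(x - 1)| = 3|x - 1|.
We need 3|x - 1| < 1/15, i.e. |x - 1| < 1/15 / 3 = 1/45.
So any delta <= 1/45 works. Conversely, if delta > 1/45, then x = 1 + 1/45 satisfies |x - 1| = 1/45 < delta but |f(x) - f(1)| = 3 * 1/45 = 1/15, which is not < 1/15; so no larger delta works.
Hence the largest such delta is 1/45.

1/45


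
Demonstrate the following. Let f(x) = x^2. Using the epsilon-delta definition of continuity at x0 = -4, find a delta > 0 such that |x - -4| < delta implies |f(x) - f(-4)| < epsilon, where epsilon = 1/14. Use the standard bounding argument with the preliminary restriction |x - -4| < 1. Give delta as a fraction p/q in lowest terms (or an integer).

Factor: |x^2 - (-4)^2| = |x - -4| * |x + -4|.
Impose |x - -4| < 1 first. Then |x + -4| = |(x - -4) + 2*(-4)| <= |x - -4| + 2*|-4| < 1 + 8 = 9.
So |x^2 - (-4)^2| < delta * 9.
We need delta * 9 <= 1/14, i.e. delta <= 1/14/9 = 1/126.
Since 1/126 < 1, this is tighter than 1; take delta = 1/126.
So delta = 1/126 works.

1/126


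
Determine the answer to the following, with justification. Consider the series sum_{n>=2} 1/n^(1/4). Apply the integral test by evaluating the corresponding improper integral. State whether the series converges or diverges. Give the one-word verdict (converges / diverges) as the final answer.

Let f(x) = x^(-1/4). Then f is positive, continuous, and decreasing on [2, infinity), so the integral test applies.
Compute the improper integral int_{2}^infinity f(x) dx:
  antiderivative F(x) = 4*x^(3/4)/3.
  As x -> infinity, F(x) -> infinity (since p = 1/4 < 1).
  So the integral diverges. By the integral test, the series diverges.

diverges


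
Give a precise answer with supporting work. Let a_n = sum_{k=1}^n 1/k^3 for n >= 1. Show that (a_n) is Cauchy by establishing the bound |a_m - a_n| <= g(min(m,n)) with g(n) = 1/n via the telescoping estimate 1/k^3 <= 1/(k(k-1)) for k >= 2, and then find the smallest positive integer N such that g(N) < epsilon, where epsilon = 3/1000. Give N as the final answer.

For m > n >= 1: |a_m - a_n| = sum_{k=n+1}^m 1/k^3.
Use 1/k^3 <= 1/(k(k-1)) = 1/(k-1) - 1/k for k >= 2 (which holds since k^3 >= k^2 >= k(k-1) for k >= 2):
sum_{k=n+1}^m 1/k^3 <= sum_{k=n+1}^m (1/(k-1) - 1/k) = 1/n - 1/m <= 1/n.
By symmetry the same bound holds with n,m swapped, so |a_m - a_n| <= 1/min(m,n) = g(min(m,n)). Since g(n) -> 0, (a_n) is Cauchy.
Now solve g(N) < 3/1000: 1/N < 3/1000 <=> N > 1/(3/1000) = 1000/3.
The smallest integer strictly greater than 1000/3 is N = 334.
Check: g(334) = 1/334 < 3/1000; g(333) = 1/333 >= 3/1000. So N = 334.

334


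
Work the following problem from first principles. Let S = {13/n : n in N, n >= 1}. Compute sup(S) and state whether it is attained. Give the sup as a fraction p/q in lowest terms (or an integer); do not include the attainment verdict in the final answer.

Analysis:
- Values: 13, 13/2, 13/3, 13/4, ... strictly decreasing.
- The maximum is 13 (n=1); sup = 13 (attained).
- The set is bounded below by 0; 13/n -> 0 so 0 is the greatest lower bound.
- 0 is not in the set, so inf = 0 is not attained.
Conclusion: sup(S) = 13, attained in S.

13


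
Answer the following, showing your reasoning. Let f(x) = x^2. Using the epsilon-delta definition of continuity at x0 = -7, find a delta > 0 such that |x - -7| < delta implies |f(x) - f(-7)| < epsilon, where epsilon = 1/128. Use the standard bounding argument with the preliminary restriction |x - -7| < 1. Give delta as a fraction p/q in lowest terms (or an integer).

Factor: |x^2 - (-7)^2| = |x - -7| * |x + -7|.
Impose |x - -7| < 1 first. Then |x + -7| = |(x - -7) + 2*(-7)| <= |x - -7| + 2*|-7| < 1 + 14 = 15.
So |x^2 - (-7)^2| < delta * 15.
We need delta * 15 <= 1/128, i.e. delta <= 1/128/15 = 1/1920.
Since 1/1920 < 1, this is tighter than 1; take delta = 1/1920.
So delta = 1/1920 works.

1/1920


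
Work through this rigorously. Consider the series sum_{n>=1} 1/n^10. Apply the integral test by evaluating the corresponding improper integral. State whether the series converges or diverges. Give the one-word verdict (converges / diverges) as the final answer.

Let f(x) = x^(-10). Then f is positive, continuous, and decreasing on [1, infinity), so the integral test applies.
Compute the improper integral int_{1}^infinity f(x) dx:
  antiderivative F(x) = -1/(9*x^9).
  As x -> infinity, F(x) -> 0 (since p = 10 > 1).
  So int = F(infinity) - F(1) = 0 - (-1/9) = 1/9.
  Finite, so by the integral test, the series converges.

converges


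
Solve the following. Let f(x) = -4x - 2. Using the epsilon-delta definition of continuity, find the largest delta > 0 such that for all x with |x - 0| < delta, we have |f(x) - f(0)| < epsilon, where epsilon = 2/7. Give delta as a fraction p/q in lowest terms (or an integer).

We compute f(0) = -4*(0) - 2 = -2.
|f(x) - f(0)| = |-4x - 2 - (-2)| = |-4(x - 0)| = 4|x - 0|.
We need 4|x - 0| < 2/7, i.e. |x - 0| < 2/7 / 4 = 1/14.
So any delta <= 1/14 works. Conversely, if delta > 1/14, then x = 0 + 1/14 satisfies |x - 0| = 1/14 < delta but |f(x) - f(0)| = 4 * 1/14 = 2/7, which is not < 2/7; so no larger delta works.
Hence the largest such delta is 1/14.

1/14


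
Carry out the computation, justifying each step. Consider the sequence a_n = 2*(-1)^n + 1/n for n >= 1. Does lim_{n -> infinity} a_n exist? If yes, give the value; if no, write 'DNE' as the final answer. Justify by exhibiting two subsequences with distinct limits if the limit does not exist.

Examine the behaviour of a_n along subsequences.
a_{2k} = 2 + 1/(2k) -> 2. a_{2k+1} = -2 + 1/(2k+1) -> -2.
Since these two subsequential limits are 2 and -2, distinct, the full sequence cannot converge (a convergent sequence has all subsequences tending to the same limit). So lim a_n does not exist.

DNE


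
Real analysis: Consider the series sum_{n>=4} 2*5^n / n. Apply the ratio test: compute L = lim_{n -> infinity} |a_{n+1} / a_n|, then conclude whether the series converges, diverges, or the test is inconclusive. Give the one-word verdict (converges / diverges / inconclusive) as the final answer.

Let a_n denote the general term. Form the ratio a_{n+1}/a_n and simplify:
a_{n+1}/a_n = 5*n/(n + 1)
Take the limit as n -> infinity: L = 5.
Since L = 5 > 1 (or L = infinity), the ratio test implies the series diverges.

diverges


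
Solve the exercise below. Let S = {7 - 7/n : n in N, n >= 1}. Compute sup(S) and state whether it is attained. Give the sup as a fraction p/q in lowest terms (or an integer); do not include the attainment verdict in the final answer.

Analysis:
- Values: 0, 7/2, 14/3, 21/4, ... strictly increasing.
- Minimum is 0 (n=1); inf = 0 (attained).
- 7 - 7/n -> 7 from below; sup = 7, not attained.
Conclusion: sup(S) = 7, not attained in S.

7


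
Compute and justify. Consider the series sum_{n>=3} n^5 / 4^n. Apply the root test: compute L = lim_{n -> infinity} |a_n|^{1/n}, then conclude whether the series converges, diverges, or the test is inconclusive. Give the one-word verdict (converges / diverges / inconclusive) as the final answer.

Let a_n denote the general term. Form |a_n|^(1/n) and simplify:
|a_n|^(1/n) = n^(5/n)/4
Take the limit as n -> infinity: L = 1/4.
Since L = 1/4 < 1, the root test implies convergence.

converges


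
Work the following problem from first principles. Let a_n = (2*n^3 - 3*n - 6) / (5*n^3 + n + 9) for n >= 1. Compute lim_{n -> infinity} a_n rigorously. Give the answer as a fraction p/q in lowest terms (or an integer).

Divide numerator and denominator by n^3, the highest power:
numerator / n^3 = 2 - 3/n^2 - 6/n^3
denominator / n^3 = 5 + n^(-2) + 9/n^3
As n -> infinity, all terms of the form c/n^k (k >= 1) tend to 0.
So numerator / n^3 -> 2 and denominator / n^3 -> 5.
Therefore lim a_n = 2/5.

2/5


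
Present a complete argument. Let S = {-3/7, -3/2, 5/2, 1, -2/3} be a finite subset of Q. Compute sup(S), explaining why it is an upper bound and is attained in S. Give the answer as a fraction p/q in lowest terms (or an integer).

S is finite, so sup(S) = max(S).
Sorted decreasing:
5/2, 1, -3/7, -2/3, -3/2
The extremum is 5/2.
For every x in S, x <= 5/2. And 5/2 is in S, so it is attained.
Therefore sup(S) = 5/2.

5/2


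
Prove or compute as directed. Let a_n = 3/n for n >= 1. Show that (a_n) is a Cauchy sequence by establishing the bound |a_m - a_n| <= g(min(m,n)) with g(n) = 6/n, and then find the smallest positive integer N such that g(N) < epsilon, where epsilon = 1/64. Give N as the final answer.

For any m, n >= 1, by the triangle inequality:
|a_m - a_n| = |3/m - 3/n| <= 3*1/m + 3*1/n <= 6/min(m,n).
So g(n) = 6/n bounds the Cauchy difference. Since g(n) -> 0, (a_n) is Cauchy.
Now solve g(N) < 1/64: 6/N < 1/64 <=> N > 6 / (1/64) = 384.
The smallest integer strictly greater than 384 is N = 385.
Check: g(385) = 6/385 = 6/385 < 1/64; g(384) = 1/64 >= 1/64. So N = 385.

385
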